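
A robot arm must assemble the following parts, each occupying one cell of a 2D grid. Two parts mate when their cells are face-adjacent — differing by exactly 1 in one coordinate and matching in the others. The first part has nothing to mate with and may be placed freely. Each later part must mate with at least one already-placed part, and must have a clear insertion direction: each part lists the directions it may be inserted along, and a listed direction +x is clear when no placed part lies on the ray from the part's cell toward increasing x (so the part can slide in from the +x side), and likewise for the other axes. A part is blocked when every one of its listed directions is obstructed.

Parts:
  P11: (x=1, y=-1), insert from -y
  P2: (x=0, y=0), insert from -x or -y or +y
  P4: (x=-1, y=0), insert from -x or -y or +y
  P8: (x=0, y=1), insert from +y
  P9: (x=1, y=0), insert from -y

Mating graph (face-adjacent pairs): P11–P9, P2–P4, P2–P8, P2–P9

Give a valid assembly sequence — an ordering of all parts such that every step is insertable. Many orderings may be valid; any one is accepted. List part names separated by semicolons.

1. P9@(1, 0) [-y clear] — {P9}
2. P2@(0, 0) [-x clear] — {P2, P9}
3. P11@(1, -1) [-y clear] — {P11, P2, P9}
4. P8@(0, 1) [+y clear] — {P11, P2, P8, P9}
5. P4@(-1, 0) [-x clear] — {P11, P2, P4, P8, P9}

P9; P2; P11; P8; P4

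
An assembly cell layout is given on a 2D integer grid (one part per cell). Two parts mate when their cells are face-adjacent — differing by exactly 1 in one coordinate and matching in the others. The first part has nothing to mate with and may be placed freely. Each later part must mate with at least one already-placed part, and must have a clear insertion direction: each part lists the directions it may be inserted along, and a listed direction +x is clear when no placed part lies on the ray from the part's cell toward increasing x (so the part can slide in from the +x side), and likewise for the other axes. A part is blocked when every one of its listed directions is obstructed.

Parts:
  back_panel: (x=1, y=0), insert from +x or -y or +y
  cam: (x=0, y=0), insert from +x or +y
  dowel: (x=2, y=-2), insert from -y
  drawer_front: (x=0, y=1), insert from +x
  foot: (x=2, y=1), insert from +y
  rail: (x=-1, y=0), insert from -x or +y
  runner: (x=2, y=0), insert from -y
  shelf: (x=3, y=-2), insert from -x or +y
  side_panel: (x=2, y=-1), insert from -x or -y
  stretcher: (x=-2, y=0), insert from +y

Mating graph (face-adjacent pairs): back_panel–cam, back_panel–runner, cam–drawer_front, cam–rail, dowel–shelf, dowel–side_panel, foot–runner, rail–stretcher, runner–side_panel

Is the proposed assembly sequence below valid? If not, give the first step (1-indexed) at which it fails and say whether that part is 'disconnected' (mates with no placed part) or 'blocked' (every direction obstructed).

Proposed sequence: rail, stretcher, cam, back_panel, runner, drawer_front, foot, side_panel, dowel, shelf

1. rail@(-1, 0) [-x clear] — {rail}
2. stretcher@(-2, 0) [+y clear] — {rail, stretcher}
3. cam@(0, 0) [+x clear] — {cam, rail, stretcher}
4. back_panel@(1, 0) [+x clear] — {back_panel, cam, rail, stretcher}
5. runner@(2, 0) [-y clear] — {back_panel, cam, rail, runner, stretcher}
6. drawer_front@(0, 1) [+x clear] — {back_panel, cam, drawer_front, rail, runner, stretcher}
7. foot@(2, 1) [+y clear] — {back_panel, cam, drawer_front, foot, rail, runner, stretcher}
8. side_panel@(2, -1) [-x clear] — {back_panel, cam, drawer_front, foot, rail, runner, side_panel, stretcher}
9. dowel@(2, -2) [-y clear] — {back_panel, cam, dowel, drawer_front, foot, rail, runner, side_panel, stretcher}
10. shelf@(3, -2) [+y clear] — {back_panel, cam, dowel, drawer_front, foot, rail, runner, shelf, side_panel, stretcher}

Valid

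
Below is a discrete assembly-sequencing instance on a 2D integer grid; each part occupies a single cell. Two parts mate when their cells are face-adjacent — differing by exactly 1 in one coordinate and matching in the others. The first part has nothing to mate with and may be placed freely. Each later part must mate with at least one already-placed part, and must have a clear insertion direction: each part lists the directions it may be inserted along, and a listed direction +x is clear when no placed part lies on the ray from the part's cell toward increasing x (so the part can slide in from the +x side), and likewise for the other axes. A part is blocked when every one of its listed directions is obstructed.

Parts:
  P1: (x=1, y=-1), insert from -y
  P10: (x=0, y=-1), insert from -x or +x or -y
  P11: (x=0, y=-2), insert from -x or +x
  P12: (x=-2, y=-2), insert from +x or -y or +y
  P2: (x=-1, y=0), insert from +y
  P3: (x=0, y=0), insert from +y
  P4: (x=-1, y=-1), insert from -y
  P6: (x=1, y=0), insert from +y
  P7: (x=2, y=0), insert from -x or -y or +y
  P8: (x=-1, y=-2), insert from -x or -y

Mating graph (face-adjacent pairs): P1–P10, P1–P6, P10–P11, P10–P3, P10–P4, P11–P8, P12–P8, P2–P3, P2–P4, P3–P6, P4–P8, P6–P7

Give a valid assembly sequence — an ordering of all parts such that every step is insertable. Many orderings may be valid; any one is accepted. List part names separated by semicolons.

P6; P3; P10; P11; P7; P1; P4; P8; P12; P2

1. P6@(1, 0) [+y clear] — {P6}
2. P3@(0, 0) [+y clear] — {P3, P6}
3. P10@(0, -1) [-x clear] — {P10, P3, P6}
4. P11@(0, -2) [-x clear] — {P10, P11, P3, P6}
5. P7@(2, 0) [-y clear] — {P10, P11, P3, P6, P7}
6. P1@(1, -1) [-y clear] — {P1, P10, P11, P3, P6, P7}
7. P4@(-1, -1) [-y clear] — {P1, P10, P11, P3, P4, P6, P7}
8. P8@(-1, -2) [-x clear] — {P1, P10, P11, P3, P4, P6, P7, P8}
9. P12@(-2, -2) [-y clear] — {P1, P10, P11, P12, P3, P4, P6, P7, P8}
10. P2@(-1, 0) [+y clear] — {P1, P10, P11, P12, P2, P3, P4, P6, P7, P8}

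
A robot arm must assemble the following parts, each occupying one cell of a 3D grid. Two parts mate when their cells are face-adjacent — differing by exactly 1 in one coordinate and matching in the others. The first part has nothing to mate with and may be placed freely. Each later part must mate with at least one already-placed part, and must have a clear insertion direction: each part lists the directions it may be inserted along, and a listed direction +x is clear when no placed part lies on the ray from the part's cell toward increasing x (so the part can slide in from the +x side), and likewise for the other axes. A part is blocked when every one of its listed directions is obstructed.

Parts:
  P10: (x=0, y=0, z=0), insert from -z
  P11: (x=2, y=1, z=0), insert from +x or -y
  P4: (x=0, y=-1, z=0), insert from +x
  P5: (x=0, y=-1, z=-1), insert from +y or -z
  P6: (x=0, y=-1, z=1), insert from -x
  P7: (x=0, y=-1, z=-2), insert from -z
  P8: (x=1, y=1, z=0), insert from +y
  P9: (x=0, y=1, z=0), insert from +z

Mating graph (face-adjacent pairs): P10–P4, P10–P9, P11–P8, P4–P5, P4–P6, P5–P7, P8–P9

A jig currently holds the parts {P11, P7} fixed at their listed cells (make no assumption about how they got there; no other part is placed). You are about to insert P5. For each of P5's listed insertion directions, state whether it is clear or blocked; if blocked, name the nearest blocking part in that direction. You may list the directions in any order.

+y: clear; -z: blocked by P7

+y: ray from P5(0, -1, -1) has no placed part ⇒ clear
-z: nearest on ray is P7@(0, -1, -2) ⇒ blocked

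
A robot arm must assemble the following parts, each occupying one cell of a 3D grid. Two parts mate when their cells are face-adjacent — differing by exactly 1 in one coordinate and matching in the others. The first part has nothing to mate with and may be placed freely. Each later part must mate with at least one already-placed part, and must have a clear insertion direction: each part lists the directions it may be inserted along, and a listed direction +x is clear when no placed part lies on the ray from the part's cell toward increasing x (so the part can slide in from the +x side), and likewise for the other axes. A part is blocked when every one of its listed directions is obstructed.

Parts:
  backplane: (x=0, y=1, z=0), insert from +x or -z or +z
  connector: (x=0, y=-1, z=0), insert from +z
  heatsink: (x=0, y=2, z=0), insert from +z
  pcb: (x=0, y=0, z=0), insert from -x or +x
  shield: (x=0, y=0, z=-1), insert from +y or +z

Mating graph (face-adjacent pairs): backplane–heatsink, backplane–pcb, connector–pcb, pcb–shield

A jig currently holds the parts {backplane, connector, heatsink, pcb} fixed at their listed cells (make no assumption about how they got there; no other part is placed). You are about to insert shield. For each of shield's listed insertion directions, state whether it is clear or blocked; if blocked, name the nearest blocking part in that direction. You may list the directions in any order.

+y: ray from shield(0, 0, -1) has no placed part ⇒ clear
+z: nearest on ray is pcb@(0, 0, 0) ⇒ blocked

+y: clear; +z: blocked by pcb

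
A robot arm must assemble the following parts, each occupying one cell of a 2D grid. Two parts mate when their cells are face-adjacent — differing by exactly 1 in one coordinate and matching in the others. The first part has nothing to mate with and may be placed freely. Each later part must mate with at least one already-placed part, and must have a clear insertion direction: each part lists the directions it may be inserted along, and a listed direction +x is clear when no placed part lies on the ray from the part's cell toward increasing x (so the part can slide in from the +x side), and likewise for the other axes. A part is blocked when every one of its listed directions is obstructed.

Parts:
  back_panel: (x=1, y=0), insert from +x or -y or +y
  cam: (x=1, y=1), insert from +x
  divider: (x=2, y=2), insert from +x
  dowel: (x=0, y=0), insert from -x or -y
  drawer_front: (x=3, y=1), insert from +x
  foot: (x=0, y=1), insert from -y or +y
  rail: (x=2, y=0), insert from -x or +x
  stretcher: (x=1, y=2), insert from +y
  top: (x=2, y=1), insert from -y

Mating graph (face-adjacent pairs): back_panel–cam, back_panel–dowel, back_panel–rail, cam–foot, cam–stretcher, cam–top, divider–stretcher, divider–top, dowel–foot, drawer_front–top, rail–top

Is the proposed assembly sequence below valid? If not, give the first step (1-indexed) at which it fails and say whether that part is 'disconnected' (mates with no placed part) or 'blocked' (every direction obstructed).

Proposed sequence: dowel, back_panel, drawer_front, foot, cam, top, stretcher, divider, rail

1. dowel@(0, 0) [-x clear] — {dowel}
2. back_panel@(1, 0) [+x clear] — {back_panel, dowel}
3. drawer_front@(3, 1) — no placed neighbour ⇒ disconnected

Invalid at step 3 (disconnected)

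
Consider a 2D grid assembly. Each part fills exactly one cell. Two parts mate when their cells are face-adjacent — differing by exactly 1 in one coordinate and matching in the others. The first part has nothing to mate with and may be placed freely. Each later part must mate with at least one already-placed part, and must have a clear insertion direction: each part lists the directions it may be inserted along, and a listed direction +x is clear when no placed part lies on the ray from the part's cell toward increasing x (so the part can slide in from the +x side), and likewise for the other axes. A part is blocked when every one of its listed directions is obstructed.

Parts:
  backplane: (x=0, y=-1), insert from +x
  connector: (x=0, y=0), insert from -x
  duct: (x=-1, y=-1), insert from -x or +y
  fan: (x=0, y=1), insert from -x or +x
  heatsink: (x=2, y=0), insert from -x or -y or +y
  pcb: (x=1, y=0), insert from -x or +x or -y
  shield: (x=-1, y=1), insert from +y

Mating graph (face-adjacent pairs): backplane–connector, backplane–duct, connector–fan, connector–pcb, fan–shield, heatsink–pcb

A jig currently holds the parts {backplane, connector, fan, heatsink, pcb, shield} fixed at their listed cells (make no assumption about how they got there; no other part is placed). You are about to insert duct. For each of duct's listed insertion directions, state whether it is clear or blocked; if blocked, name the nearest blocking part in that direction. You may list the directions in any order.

+y: blocked by shield; -x: clear

-x: ray from duct(-1, -1) has no placed part ⇒ clear
+y: nearest on ray is shield@(-1, 1) ⇒ blocked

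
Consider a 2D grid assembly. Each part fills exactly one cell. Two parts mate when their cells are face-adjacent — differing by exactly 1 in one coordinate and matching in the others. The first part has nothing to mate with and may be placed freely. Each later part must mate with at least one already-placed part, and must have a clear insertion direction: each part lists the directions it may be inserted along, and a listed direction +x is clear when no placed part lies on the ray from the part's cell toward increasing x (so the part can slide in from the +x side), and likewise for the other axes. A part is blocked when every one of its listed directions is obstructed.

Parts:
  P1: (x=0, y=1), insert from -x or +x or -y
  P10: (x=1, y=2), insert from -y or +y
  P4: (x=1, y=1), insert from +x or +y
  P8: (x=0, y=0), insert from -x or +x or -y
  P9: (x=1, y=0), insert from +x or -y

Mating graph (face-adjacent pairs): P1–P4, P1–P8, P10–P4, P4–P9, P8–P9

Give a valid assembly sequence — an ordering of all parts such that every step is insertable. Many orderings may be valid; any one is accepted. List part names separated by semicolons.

1. P1@(0, 1) [-x clear] — {P1}
2. P4@(1, 1) [+x clear] — {P1, P4}
3. P8@(0, 0) [-x clear] — {P1, P4, P8}
4. P10@(1, 2) [+y clear] — {P1, P10, P4, P8}
5. P9@(1, 0) [+x clear] — {P1, P10, P4, P8, P9}

P1; P4; P8; P10; P9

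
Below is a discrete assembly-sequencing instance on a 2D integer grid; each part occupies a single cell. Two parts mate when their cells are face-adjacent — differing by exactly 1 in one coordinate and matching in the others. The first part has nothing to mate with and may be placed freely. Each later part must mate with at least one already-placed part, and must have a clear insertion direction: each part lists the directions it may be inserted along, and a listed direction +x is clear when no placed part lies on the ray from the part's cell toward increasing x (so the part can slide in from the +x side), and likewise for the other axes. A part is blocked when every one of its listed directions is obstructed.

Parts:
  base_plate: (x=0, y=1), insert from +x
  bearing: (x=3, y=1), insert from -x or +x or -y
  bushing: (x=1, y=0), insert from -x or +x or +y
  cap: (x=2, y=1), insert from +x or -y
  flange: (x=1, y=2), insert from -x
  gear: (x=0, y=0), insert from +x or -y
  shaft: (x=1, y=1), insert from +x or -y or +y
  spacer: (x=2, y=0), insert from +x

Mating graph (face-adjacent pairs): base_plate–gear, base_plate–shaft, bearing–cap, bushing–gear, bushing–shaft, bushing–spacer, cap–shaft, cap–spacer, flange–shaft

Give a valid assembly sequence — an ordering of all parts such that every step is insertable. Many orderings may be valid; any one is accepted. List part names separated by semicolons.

bushing; spacer; gear; base_plate; cap; bearing; shaft; flange

1. bushing@(1, 0) [-x clear] — {bushing}
2. spacer@(2, 0) [+x clear] — {bushing, spacer}
3. gear@(0, 0) [-y clear] — {bushing, gear, spacer}
4. base_plate@(0, 1) [+x clear] — {base_plate, bushing, gear, spacer}
5. cap@(2, 1) [+x clear] — {base_plate, bushing, cap, gear, spacer}
6. bearing@(3, 1) [+x clear] — {base_plate, bearing, bushing, cap, gear, spacer}
7. shaft@(1, 1) [+y clear] — {base_plate, bearing, bushing, cap, gear, shaft, spacer}
8. flange@(1, 2) [-x clear] — {base_plate, bearing, bushing, cap, flange, gear, shaft, spacer}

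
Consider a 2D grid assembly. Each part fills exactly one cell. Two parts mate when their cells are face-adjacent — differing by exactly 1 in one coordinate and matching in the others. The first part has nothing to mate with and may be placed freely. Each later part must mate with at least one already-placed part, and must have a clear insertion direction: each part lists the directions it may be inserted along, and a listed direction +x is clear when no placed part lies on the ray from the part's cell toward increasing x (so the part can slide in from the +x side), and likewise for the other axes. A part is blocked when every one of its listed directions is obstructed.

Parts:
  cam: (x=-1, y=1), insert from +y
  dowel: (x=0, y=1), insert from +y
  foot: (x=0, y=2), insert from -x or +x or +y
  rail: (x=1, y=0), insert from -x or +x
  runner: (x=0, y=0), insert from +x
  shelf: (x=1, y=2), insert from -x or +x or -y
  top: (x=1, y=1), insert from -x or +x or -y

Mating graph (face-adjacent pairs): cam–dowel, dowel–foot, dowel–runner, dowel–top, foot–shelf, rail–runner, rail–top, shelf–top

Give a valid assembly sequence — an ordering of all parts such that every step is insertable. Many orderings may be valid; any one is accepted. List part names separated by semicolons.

1. dowel@(0, 1) [+y clear] — {dowel}
2. runner@(0, 0) [+x clear] — {dowel, runner}
3. rail@(1, 0) [+x clear] — {dowel, rail, runner}
4. foot@(0, 2) [-x clear] — {dowel, foot, rail, runner}
5. top@(1, 1) [+x clear] — {dowel, foot, rail, runner, top}
6. shelf@(1, 2) [+x clear] — {dowel, foot, rail, runner, shelf, top}
7. cam@(-1, 1) [+y clear] — {cam, dowel, foot, rail, runner, shelf, top}

dowel; runner; rail; foot; top; shelf; cam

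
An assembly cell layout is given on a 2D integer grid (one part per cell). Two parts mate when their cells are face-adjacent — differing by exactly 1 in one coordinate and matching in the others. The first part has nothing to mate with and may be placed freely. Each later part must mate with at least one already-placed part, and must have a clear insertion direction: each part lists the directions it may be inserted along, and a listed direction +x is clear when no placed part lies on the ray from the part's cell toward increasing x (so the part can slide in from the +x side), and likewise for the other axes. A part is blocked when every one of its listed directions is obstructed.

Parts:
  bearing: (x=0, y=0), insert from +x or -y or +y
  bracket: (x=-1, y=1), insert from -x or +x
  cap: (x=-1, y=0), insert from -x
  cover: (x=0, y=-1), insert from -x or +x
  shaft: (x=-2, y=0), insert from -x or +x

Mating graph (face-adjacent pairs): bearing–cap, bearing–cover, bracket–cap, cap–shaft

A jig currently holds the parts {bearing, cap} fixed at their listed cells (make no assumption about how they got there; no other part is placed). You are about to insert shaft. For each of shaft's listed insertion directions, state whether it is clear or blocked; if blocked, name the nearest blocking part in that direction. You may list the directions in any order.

+x: blocked by cap; -x: clear

-x: ray from shaft(-2, 0) has no placed part ⇒ clear
+x: nearest on ray is cap@(-1, 0) ⇒ blocked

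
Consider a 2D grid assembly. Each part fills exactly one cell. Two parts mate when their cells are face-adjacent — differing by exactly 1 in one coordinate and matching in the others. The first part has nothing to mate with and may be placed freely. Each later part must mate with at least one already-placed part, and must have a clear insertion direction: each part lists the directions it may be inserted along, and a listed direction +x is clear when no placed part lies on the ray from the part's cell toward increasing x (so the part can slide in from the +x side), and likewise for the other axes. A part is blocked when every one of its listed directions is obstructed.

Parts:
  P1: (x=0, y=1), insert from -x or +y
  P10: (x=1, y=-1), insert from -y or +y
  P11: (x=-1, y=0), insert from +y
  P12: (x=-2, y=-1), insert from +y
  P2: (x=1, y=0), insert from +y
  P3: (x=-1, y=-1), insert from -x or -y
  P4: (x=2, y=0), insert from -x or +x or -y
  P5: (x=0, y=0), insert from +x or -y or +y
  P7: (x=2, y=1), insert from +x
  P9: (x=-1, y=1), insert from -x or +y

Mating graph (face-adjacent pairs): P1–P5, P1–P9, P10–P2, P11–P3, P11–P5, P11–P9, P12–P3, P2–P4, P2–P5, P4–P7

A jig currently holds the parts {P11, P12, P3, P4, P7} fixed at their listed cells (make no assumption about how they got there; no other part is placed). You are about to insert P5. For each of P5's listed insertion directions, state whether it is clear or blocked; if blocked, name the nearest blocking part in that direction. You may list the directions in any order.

+x: nearest on ray is P4@(2, 0) ⇒ blocked
-y: ray from P5(0, 0) has no placed part ⇒ clear
+y: ray from P5(0, 0) has no placed part ⇒ clear

+x: blocked by P4; +y: clear; -y: clear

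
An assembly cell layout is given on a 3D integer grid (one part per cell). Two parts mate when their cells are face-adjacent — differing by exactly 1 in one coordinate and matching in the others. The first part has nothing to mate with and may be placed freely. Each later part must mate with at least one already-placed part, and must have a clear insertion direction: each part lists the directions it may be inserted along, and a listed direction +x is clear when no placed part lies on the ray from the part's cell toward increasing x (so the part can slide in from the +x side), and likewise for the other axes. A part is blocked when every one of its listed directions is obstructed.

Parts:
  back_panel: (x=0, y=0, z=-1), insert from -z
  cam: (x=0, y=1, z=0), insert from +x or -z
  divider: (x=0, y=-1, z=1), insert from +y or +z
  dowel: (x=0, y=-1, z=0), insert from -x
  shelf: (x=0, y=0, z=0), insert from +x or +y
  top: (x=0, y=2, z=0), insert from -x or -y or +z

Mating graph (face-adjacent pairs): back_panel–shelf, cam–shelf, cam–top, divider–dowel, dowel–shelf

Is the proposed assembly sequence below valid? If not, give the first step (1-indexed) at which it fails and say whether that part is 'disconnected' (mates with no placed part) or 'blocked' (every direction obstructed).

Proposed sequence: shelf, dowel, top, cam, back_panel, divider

1. shelf@(0, 0, 0) [+x clear] — {shelf}
2. dowel@(0, -1, 0) [-x clear] — {dowel, shelf}
3. top@(0, 2, 0) — no placed neighbour ⇒ disconnected

Invalid at step 3 (disconnected)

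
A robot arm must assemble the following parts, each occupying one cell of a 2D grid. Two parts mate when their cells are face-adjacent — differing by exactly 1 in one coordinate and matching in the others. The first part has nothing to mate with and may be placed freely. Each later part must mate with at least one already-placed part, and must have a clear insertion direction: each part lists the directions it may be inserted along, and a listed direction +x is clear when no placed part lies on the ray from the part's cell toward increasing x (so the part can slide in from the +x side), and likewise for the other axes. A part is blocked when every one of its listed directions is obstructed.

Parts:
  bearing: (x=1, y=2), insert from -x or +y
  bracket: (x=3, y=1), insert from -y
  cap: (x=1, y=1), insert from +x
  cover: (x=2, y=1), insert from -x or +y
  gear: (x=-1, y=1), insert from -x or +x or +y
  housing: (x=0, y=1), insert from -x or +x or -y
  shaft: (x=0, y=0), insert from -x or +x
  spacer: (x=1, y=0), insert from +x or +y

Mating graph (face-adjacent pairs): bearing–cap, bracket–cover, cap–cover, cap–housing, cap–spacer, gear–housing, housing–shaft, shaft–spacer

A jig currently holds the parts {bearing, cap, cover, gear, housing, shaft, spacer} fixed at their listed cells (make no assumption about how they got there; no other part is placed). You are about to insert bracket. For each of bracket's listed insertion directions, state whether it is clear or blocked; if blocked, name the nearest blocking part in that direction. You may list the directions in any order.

-y: clear

-y: ray from bracket(3, 1) has no placed part ⇒ clear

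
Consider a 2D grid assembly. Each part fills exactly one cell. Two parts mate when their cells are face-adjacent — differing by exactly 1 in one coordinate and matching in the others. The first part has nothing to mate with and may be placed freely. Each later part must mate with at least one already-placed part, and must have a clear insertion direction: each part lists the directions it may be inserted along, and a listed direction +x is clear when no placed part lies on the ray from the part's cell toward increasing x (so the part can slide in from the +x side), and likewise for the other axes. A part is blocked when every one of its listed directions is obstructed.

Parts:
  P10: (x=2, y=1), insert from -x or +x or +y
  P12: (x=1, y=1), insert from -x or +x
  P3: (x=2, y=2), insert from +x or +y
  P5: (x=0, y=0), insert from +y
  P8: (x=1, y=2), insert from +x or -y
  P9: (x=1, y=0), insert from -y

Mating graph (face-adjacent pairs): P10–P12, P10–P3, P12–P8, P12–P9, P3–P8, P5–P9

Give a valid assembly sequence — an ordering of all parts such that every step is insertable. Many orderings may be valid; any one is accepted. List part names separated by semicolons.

P5; P9; P12; P8; P3; P10

1. P5@(0, 0) [+y clear] — {P5}
2. P9@(1, 0) [-y clear] — {P5, P9}
3. P12@(1, 1) [-x clear] — {P12, P5, P9}
4. P8@(1, 2) [+x clear] — {P12, P5, P8, P9}
5. P3@(2, 2) [+x clear] — {P12, P3, P5, P8, P9}
6. P10@(2, 1) [+x clear] — {P10, P12, P3, P5, P8, P9}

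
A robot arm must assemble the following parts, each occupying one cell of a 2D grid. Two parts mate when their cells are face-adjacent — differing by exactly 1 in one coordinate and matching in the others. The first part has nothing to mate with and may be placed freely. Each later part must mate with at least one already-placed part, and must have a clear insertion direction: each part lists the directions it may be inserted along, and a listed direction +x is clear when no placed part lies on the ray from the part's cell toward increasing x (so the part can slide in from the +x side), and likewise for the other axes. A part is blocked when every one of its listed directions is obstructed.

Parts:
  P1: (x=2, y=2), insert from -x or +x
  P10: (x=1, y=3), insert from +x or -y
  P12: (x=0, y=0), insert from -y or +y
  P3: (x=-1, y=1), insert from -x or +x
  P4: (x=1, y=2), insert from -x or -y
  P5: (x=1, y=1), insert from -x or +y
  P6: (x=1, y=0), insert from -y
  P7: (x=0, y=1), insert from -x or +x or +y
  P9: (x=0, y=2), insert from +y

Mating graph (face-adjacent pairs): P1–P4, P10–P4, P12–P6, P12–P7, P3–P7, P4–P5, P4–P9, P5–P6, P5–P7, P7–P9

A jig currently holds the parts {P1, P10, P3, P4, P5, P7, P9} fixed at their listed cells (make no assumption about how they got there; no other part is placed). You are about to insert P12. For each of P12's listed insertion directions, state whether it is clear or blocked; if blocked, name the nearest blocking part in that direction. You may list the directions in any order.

-y: ray from P12(0, 0) has no placed part ⇒ clear
+y: nearest on ray is P7@(0, 1) ⇒ blocked

+y: blocked by P7; -y: clear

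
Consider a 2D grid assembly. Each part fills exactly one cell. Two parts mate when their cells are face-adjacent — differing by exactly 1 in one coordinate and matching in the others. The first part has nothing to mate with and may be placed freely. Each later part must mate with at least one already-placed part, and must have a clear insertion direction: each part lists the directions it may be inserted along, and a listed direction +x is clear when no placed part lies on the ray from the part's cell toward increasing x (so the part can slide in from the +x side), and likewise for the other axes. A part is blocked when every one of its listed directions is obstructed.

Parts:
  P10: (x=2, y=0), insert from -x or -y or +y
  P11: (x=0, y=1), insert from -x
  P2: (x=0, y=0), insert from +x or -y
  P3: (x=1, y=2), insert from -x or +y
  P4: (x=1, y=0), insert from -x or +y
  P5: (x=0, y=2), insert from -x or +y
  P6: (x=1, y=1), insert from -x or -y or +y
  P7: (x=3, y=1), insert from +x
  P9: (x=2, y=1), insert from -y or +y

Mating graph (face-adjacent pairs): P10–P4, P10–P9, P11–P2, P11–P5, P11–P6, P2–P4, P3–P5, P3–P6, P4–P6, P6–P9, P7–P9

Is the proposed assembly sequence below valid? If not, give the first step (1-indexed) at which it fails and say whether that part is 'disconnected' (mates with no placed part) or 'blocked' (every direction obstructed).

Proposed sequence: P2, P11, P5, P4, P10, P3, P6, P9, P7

Invalid at step 7 (blocked)

1. P2@(0, 0) [+x clear] — {P2}
2. P11@(0, 1) [-x clear] — {P11, P2}
3. P5@(0, 2) [-x clear] — {P11, P2, P5}
4. P4@(1, 0) [+y clear] — {P11, P2, P4, P5}
5. P10@(2, 0) [-y clear] — {P10, P11, P2, P4, P5}
6. P3@(1, 2) [+y clear] — {P10, P11, P2, P3, P4, P5}
7. P6@(1, 1) — -x/-y/+y all obstructed ⇒ blocked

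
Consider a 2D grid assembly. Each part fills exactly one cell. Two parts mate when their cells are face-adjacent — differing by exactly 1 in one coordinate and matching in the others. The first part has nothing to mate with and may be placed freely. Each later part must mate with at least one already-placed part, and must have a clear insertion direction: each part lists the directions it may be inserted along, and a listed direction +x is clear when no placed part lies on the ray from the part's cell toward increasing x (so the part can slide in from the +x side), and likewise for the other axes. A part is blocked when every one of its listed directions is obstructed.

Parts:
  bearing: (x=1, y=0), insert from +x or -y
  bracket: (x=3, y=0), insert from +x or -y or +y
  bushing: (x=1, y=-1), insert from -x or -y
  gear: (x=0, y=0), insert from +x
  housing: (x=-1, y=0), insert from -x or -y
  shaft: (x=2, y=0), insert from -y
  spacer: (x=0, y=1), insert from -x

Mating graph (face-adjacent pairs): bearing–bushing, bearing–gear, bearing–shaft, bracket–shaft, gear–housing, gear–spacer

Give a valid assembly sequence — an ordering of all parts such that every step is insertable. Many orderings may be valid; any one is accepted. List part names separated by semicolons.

1. spacer@(0, 1) [-x clear] — {spacer}
2. gear@(0, 0) [+x clear] — {gear, spacer}
3. bearing@(1, 0) [+x clear] — {bearing, gear, spacer}
4. bushing@(1, -1) [-x clear] — {bearing, bushing, gear, spacer}
5. housing@(-1, 0) [-x clear] — {bearing, bushing, gear, housing, spacer}
6. shaft@(2, 0) [-y clear] — {bearing, bushing, gear, housing, shaft, spacer}
7. bracket@(3, 0) [+x clear] — {bearing, bracket, bushing, gear, housing, shaft, spacer}

spacer; gear; bearing; bushing; housing; shaft; bracket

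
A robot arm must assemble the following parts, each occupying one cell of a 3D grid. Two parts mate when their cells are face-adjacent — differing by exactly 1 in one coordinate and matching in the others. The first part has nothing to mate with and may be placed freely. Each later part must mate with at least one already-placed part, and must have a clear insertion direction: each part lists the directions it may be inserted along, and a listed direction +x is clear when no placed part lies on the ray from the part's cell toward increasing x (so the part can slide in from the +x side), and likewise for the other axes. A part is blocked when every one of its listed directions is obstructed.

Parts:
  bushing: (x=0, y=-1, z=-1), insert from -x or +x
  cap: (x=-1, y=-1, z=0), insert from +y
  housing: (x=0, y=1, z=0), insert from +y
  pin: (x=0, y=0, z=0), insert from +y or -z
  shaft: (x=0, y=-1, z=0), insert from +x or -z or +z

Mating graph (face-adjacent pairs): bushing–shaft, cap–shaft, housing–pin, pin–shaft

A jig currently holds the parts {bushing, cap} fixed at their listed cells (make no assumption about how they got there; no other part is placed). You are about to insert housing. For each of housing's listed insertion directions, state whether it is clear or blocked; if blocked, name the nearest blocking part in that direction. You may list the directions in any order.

+y: clear

+y: ray from housing(0, 1, 0) has no placed part ⇒ clear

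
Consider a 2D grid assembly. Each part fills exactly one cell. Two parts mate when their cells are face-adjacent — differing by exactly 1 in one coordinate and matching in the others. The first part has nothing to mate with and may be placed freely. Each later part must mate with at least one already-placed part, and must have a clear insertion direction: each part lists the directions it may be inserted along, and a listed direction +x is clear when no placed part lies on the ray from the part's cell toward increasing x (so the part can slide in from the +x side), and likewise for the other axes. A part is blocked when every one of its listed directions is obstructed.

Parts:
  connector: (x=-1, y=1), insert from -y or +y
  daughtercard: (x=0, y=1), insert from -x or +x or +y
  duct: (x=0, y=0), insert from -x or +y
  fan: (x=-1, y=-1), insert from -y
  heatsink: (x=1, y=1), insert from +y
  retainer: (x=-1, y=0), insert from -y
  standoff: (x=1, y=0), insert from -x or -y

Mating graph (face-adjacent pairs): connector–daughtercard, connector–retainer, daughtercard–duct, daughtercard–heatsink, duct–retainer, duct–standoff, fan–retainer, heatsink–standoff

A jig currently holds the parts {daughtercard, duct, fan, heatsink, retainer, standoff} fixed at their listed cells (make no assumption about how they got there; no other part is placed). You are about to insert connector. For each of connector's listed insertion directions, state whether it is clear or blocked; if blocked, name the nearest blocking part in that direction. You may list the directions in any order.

+y: clear; -y: blocked by retainer

-y: nearest on ray is retainer@(-1, 0) ⇒ blocked
+y: ray from connector(-1, 1) has no placed part ⇒ clear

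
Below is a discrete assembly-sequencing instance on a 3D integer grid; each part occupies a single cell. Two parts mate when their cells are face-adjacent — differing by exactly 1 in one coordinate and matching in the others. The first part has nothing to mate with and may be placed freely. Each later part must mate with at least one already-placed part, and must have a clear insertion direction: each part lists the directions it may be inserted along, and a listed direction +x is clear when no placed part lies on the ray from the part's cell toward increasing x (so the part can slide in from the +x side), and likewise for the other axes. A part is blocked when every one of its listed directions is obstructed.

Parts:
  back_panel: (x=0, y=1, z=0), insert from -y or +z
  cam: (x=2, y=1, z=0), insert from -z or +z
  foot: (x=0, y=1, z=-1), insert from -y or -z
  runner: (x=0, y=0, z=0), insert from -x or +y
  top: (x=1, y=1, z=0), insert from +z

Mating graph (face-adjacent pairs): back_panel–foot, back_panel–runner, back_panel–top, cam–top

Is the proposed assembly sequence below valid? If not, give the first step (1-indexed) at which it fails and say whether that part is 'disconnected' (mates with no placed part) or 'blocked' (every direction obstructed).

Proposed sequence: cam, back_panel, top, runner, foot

Invalid at step 2 (disconnected)

1. cam@(2, 1, 0) [-z clear] — {cam}
2. back_panel@(0, 1, 0) — no placed neighbour ⇒ disconnected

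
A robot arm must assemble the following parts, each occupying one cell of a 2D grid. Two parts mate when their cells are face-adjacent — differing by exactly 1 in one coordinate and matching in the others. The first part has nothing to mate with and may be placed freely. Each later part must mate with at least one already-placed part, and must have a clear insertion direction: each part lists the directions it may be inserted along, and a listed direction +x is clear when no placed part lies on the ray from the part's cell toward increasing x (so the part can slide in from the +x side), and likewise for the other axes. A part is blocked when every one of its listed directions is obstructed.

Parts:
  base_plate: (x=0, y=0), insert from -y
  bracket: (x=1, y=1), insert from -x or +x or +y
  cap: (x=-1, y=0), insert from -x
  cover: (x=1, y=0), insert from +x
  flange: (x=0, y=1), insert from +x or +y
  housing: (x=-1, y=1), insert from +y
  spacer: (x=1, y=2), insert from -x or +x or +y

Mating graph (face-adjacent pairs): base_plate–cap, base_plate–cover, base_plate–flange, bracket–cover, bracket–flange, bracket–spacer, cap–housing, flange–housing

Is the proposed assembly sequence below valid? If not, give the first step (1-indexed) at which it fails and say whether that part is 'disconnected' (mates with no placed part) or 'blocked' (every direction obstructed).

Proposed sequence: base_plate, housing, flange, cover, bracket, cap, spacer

1. base_plate@(0, 0) [-y clear] — {base_plate}
2. housing@(-1, 1) — no placed neighbour ⇒ disconnected

Invalid at step 2 (disconnected)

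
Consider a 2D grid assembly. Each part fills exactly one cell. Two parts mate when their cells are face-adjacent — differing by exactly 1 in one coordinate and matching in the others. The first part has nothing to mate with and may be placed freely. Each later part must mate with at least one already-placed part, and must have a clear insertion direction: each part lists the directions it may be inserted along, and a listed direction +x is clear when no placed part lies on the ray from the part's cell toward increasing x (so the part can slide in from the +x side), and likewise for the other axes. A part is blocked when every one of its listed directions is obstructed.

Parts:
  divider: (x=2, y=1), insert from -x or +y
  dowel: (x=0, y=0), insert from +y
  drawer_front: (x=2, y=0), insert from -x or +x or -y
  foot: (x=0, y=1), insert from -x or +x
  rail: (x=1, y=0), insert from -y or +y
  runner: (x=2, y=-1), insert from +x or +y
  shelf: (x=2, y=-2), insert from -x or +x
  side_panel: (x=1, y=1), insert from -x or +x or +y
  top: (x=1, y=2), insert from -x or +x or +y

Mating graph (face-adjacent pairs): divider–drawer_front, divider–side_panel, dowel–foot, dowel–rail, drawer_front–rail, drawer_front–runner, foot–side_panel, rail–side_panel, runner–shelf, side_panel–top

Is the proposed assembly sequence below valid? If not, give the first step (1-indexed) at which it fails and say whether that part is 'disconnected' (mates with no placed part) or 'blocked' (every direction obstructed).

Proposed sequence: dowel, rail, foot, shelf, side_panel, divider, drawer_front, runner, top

1. dowel@(0, 0) [+y clear] — {dowel}
2. rail@(1, 0) [-y clear] — {dowel, rail}
3. foot@(0, 1) [-x clear] — {dowel, foot, rail}
4. shelf@(2, -2) — no placed neighbour ⇒ disconnected

Invalid at step 4 (disconnected)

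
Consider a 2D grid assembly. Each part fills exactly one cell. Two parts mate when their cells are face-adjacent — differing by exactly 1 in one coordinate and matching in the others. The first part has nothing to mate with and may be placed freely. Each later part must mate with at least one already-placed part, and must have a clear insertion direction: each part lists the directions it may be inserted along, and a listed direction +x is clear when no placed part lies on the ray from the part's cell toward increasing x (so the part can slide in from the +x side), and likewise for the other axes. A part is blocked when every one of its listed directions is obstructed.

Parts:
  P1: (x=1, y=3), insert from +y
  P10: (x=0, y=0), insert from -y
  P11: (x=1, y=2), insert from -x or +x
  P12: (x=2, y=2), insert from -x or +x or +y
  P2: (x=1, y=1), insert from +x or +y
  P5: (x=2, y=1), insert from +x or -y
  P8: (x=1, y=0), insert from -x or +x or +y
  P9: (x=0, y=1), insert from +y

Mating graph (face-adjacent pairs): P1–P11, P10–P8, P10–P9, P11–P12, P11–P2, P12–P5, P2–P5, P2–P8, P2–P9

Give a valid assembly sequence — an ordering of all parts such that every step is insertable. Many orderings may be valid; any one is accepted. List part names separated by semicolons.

P9; P2; P5; P10; P8; P11; P1; P12

1. P9@(0, 1) [+y clear] — {P9}
2. P2@(1, 1) [+x clear] — {P2, P9}
3. P5@(2, 1) [+x clear] — {P2, P5, P9}
4. P10@(0, 0) [-y clear] — {P10, P2, P5, P9}
5. P8@(1, 0) [+x clear] — {P10, P2, P5, P8, P9}
6. P11@(1, 2) [-x clear] — {P10, P11, P2, P5, P8, P9}
7. P1@(1, 3) [+y clear] — {P1, P10, P11, P2, P5, P8, P9}
8. P12@(2, 2) [+x clear] — {P1, P10, P11, P12, P2, P5, P8, P9}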